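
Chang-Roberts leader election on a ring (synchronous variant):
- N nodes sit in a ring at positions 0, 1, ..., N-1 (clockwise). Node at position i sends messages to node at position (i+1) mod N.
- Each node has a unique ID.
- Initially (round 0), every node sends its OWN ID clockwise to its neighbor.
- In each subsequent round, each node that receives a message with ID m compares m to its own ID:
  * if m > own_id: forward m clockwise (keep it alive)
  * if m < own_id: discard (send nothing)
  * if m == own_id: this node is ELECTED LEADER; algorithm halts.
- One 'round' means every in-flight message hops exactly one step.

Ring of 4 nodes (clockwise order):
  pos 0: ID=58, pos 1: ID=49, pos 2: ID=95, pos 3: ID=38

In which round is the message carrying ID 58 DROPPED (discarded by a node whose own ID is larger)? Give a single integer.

Round 1: pos1(id49) recv 58: fwd; pos2(id95) recv 49: drop; pos3(id38) recv 95: fwd; pos0(id58) recv 38: drop
Round 2: pos2(id95) recv 58: drop; pos0(id58) recv 95: fwd
Round 3: pos1(id49) recv 95: fwd
Round 4: pos2(id95) recv 95: ELECTED
Message ID 58 originates at pos 0; dropped at pos 2 in round 2

Answer: 2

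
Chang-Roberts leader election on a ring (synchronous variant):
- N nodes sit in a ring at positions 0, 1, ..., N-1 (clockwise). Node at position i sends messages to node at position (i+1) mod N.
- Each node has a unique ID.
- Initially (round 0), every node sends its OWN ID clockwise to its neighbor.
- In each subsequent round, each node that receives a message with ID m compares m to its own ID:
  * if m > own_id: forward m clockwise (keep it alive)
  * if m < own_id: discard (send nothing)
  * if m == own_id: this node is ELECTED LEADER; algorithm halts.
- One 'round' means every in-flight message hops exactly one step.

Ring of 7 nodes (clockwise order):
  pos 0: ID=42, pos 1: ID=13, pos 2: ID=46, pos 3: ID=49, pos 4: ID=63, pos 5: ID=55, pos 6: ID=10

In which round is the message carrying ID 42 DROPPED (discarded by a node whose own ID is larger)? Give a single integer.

Round 1: pos1(id13) recv 42: fwd; pos2(id46) recv 13: drop; pos3(id49) recv 46: drop; pos4(id63) recv 49: drop; pos5(id55) recv 63: fwd; pos6(id10) recv 55: fwd; pos0(id42) recv 10: drop
Round 2: pos2(id46) recv 42: drop; pos6(id10) recv 63: fwd; pos0(id42) recv 55: fwd
Round 3: pos0(id42) recv 63: fwd; pos1(id13) recv 55: fwd
Round 4: pos1(id13) recv 63: fwd; pos2(id46) recv 55: fwd
Round 5: pos2(id46) recv 63: fwd; pos3(id49) recv 55: fwd
Round 6: pos3(id49) recv 63: fwd; pos4(id63) recv 55: drop
Round 7: pos4(id63) recv 63: ELECTED
Message ID 42 originates at pos 0; dropped at pos 2 in round 2

Answer: 2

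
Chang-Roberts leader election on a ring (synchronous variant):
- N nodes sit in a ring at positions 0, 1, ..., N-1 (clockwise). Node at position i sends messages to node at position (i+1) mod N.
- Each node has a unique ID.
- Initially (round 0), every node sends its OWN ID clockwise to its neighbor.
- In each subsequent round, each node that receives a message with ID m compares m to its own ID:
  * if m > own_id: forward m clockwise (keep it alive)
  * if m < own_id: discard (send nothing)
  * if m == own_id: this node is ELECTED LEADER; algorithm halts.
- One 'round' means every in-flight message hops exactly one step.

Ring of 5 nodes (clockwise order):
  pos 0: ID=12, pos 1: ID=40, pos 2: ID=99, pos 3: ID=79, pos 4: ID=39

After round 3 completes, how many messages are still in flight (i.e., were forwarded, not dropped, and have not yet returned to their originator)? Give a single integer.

Round 1: pos1(id40) recv 12: drop; pos2(id99) recv 40: drop; pos3(id79) recv 99: fwd; pos4(id39) recv 79: fwd; pos0(id12) recv 39: fwd
Round 2: pos4(id39) recv 99: fwd; pos0(id12) recv 79: fwd; pos1(id40) recv 39: drop
Round 3: pos0(id12) recv 99: fwd; pos1(id40) recv 79: fwd
After round 3: 2 messages still in flight

Answer: 2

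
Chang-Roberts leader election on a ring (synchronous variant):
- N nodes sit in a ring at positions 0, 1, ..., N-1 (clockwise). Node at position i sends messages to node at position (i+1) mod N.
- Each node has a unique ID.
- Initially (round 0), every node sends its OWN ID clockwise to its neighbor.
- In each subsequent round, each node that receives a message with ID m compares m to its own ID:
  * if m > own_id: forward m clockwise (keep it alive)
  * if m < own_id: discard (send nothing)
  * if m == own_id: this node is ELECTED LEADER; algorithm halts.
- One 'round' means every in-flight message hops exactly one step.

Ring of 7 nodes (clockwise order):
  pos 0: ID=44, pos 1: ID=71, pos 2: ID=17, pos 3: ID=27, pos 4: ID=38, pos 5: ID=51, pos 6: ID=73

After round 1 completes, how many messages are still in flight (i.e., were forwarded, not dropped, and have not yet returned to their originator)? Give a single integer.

Round 1: pos1(id71) recv 44: drop; pos2(id17) recv 71: fwd; pos3(id27) recv 17: drop; pos4(id38) recv 27: drop; pos5(id51) recv 38: drop; pos6(id73) recv 51: drop; pos0(id44) recv 73: fwd
After round 1: 2 messages still in flight

Answer: 2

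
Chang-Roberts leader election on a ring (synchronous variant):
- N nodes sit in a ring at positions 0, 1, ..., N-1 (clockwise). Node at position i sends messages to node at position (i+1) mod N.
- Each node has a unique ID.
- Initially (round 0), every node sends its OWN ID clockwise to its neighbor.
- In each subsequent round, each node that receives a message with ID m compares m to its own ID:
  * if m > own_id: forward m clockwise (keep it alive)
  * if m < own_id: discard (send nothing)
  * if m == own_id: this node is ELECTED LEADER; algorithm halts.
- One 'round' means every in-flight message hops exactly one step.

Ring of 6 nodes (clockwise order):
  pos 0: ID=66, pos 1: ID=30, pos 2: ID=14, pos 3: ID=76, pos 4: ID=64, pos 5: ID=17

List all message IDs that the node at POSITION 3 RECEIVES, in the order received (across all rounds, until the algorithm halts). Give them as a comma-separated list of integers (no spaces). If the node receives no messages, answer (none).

Answer: 14,30,66,76

Derivation:
Round 1: pos1(id30) recv 66: fwd; pos2(id14) recv 30: fwd; pos3(id76) recv 14: drop; pos4(id64) recv 76: fwd; pos5(id17) recv 64: fwd; pos0(id66) recv 17: drop
Round 2: pos2(id14) recv 66: fwd; pos3(id76) recv 30: drop; pos5(id17) recv 76: fwd; pos0(id66) recv 64: drop
Round 3: pos3(id76) recv 66: drop; pos0(id66) recv 76: fwd
Round 4: pos1(id30) recv 76: fwd
Round 5: pos2(id14) recv 76: fwd
Round 6: pos3(id76) recv 76: ELECTED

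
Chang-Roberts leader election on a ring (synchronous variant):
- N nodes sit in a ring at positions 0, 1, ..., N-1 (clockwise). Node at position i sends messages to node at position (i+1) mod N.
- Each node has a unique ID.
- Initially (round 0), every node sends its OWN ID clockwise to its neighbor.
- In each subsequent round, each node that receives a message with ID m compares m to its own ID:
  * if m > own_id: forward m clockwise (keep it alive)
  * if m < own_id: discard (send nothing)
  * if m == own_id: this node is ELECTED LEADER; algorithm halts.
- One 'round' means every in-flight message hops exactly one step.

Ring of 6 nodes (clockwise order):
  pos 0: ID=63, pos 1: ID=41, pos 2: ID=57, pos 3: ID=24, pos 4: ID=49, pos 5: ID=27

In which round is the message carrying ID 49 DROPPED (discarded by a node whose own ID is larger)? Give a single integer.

Round 1: pos1(id41) recv 63: fwd; pos2(id57) recv 41: drop; pos3(id24) recv 57: fwd; pos4(id49) recv 24: drop; pos5(id27) recv 49: fwd; pos0(id63) recv 27: drop
Round 2: pos2(id57) recv 63: fwd; pos4(id49) recv 57: fwd; pos0(id63) recv 49: drop
Round 3: pos3(id24) recv 63: fwd; pos5(id27) recv 57: fwd
Round 4: pos4(id49) recv 63: fwd; pos0(id63) recv 57: drop
Round 5: pos5(id27) recv 63: fwd
Round 6: pos0(id63) recv 63: ELECTED
Message ID 49 originates at pos 4; dropped at pos 0 in round 2

Answer: 2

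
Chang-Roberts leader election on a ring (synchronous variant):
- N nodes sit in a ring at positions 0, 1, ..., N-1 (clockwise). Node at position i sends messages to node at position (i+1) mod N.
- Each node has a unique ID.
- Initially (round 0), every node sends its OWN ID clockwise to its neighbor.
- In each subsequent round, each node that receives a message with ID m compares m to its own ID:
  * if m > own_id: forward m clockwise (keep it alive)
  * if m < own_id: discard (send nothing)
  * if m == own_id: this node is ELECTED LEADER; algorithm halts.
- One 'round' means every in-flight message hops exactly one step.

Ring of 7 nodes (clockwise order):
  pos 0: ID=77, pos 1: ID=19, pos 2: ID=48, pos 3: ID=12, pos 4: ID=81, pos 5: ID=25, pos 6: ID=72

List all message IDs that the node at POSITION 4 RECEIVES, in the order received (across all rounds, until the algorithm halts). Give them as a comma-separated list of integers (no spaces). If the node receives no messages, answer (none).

Answer: 12,48,77,81

Derivation:
Round 1: pos1(id19) recv 77: fwd; pos2(id48) recv 19: drop; pos3(id12) recv 48: fwd; pos4(id81) recv 12: drop; pos5(id25) recv 81: fwd; pos6(id72) recv 25: drop; pos0(id77) recv 72: drop
Round 2: pos2(id48) recv 77: fwd; pos4(id81) recv 48: drop; pos6(id72) recv 81: fwd
Round 3: pos3(id12) recv 77: fwd; pos0(id77) recv 81: fwd
Round 4: pos4(id81) recv 77: drop; pos1(id19) recv 81: fwd
Round 5: pos2(id48) recv 81: fwd
Round 6: pos3(id12) recv 81: fwd
Round 7: pos4(id81) recv 81: ELECTED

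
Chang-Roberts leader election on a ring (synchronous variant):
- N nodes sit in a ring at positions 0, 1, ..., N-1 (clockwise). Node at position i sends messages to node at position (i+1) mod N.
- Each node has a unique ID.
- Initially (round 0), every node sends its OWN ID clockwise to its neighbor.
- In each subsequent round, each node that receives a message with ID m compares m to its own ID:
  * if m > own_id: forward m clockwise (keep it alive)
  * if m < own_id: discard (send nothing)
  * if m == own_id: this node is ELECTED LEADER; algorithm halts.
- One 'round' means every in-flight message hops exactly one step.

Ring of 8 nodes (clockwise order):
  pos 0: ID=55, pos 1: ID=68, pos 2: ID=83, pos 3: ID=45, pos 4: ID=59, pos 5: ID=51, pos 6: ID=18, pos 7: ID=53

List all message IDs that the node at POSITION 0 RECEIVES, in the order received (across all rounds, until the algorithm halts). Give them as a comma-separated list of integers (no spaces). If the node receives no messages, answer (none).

Round 1: pos1(id68) recv 55: drop; pos2(id83) recv 68: drop; pos3(id45) recv 83: fwd; pos4(id59) recv 45: drop; pos5(id51) recv 59: fwd; pos6(id18) recv 51: fwd; pos7(id53) recv 18: drop; pos0(id55) recv 53: drop
Round 2: pos4(id59) recv 83: fwd; pos6(id18) recv 59: fwd; pos7(id53) recv 51: drop
Round 3: pos5(id51) recv 83: fwd; pos7(id53) recv 59: fwd
Round 4: pos6(id18) recv 83: fwd; pos0(id55) recv 59: fwd
Round 5: pos7(id53) recv 83: fwd; pos1(id68) recv 59: drop
Round 6: pos0(id55) recv 83: fwd
Round 7: pos1(id68) recv 83: fwd
Round 8: pos2(id83) recv 83: ELECTED

Answer: 53,59,83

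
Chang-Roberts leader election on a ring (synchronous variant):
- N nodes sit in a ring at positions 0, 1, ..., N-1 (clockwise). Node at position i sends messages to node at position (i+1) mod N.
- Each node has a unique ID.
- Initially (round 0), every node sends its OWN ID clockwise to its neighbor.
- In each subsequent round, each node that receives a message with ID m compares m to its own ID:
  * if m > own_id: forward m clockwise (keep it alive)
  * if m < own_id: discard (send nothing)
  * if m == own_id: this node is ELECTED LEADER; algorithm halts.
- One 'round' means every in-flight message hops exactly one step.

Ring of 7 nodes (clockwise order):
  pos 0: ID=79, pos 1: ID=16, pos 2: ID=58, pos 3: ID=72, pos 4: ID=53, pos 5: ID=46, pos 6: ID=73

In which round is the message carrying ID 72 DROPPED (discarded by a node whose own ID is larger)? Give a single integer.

Answer: 3

Derivation:
Round 1: pos1(id16) recv 79: fwd; pos2(id58) recv 16: drop; pos3(id72) recv 58: drop; pos4(id53) recv 72: fwd; pos5(id46) recv 53: fwd; pos6(id73) recv 46: drop; pos0(id79) recv 73: drop
Round 2: pos2(id58) recv 79: fwd; pos5(id46) recv 72: fwd; pos6(id73) recv 53: drop
Round 3: pos3(id72) recv 79: fwd; pos6(id73) recv 72: drop
Round 4: pos4(id53) recv 79: fwd
Round 5: pos5(id46) recv 79: fwd
Round 6: pos6(id73) recv 79: fwd
Round 7: pos0(id79) recv 79: ELECTED
Message ID 72 originates at pos 3; dropped at pos 6 in round 3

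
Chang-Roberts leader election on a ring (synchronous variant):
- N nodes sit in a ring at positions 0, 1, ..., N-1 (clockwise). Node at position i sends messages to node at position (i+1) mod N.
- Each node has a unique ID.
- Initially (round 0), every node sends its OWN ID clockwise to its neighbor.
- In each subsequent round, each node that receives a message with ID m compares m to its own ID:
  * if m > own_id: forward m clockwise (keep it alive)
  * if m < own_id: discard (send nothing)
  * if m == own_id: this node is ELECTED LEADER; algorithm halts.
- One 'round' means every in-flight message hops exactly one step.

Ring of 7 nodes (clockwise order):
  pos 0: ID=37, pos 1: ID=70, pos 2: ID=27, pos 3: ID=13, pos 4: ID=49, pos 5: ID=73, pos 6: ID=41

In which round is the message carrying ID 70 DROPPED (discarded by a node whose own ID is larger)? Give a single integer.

Answer: 4

Derivation:
Round 1: pos1(id70) recv 37: drop; pos2(id27) recv 70: fwd; pos3(id13) recv 27: fwd; pos4(id49) recv 13: drop; pos5(id73) recv 49: drop; pos6(id41) recv 73: fwd; pos0(id37) recv 41: fwd
Round 2: pos3(id13) recv 70: fwd; pos4(id49) recv 27: drop; pos0(id37) recv 73: fwd; pos1(id70) recv 41: drop
Round 3: pos4(id49) recv 70: fwd; pos1(id70) recv 73: fwd
Round 4: pos5(id73) recv 70: drop; pos2(id27) recv 73: fwd
Round 5: pos3(id13) recv 73: fwd
Round 6: pos4(id49) recv 73: fwd
Round 7: pos5(id73) recv 73: ELECTED
Message ID 70 originates at pos 1; dropped at pos 5 in round 4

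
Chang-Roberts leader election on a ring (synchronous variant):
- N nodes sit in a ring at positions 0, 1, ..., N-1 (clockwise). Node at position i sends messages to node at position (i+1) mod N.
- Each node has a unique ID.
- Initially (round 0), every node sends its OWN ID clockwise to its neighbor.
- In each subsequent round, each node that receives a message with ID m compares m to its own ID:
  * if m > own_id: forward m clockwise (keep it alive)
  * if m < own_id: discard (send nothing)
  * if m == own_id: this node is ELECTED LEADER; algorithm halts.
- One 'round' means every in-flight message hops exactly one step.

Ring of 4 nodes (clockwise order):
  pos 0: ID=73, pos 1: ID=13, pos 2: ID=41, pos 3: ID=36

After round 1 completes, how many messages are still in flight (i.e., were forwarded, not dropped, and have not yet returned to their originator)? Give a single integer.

Answer: 2

Derivation:
Round 1: pos1(id13) recv 73: fwd; pos2(id41) recv 13: drop; pos3(id36) recv 41: fwd; pos0(id73) recv 36: drop
After round 1: 2 messages still in flight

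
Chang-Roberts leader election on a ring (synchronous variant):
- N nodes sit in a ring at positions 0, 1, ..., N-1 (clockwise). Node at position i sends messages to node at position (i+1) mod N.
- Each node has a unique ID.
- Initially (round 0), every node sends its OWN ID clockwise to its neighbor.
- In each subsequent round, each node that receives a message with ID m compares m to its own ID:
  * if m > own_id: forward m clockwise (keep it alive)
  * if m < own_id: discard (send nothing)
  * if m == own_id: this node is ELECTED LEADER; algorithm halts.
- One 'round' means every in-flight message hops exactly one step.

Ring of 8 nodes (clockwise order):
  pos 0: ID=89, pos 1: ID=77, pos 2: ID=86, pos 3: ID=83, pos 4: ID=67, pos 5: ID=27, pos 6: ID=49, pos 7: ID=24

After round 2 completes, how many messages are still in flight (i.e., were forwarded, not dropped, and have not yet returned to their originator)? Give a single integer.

Round 1: pos1(id77) recv 89: fwd; pos2(id86) recv 77: drop; pos3(id83) recv 86: fwd; pos4(id67) recv 83: fwd; pos5(id27) recv 67: fwd; pos6(id49) recv 27: drop; pos7(id24) recv 49: fwd; pos0(id89) recv 24: drop
Round 2: pos2(id86) recv 89: fwd; pos4(id67) recv 86: fwd; pos5(id27) recv 83: fwd; pos6(id49) recv 67: fwd; pos0(id89) recv 49: drop
After round 2: 4 messages still in flight

Answer: 4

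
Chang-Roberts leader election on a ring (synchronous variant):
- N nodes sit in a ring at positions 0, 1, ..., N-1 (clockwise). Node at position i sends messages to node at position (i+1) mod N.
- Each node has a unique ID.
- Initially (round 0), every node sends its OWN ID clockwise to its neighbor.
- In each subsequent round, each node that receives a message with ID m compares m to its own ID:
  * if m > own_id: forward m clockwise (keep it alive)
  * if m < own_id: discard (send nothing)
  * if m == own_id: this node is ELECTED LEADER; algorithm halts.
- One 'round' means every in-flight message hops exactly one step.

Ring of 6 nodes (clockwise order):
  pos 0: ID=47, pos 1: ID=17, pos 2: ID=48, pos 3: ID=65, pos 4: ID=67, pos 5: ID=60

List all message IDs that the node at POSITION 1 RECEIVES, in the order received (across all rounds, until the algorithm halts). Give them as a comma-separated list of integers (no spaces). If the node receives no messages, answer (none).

Round 1: pos1(id17) recv 47: fwd; pos2(id48) recv 17: drop; pos3(id65) recv 48: drop; pos4(id67) recv 65: drop; pos5(id60) recv 67: fwd; pos0(id47) recv 60: fwd
Round 2: pos2(id48) recv 47: drop; pos0(id47) recv 67: fwd; pos1(id17) recv 60: fwd
Round 3: pos1(id17) recv 67: fwd; pos2(id48) recv 60: fwd
Round 4: pos2(id48) recv 67: fwd; pos3(id65) recv 60: drop
Round 5: pos3(id65) recv 67: fwd
Round 6: pos4(id67) recv 67: ELECTED

Answer: 47,60,67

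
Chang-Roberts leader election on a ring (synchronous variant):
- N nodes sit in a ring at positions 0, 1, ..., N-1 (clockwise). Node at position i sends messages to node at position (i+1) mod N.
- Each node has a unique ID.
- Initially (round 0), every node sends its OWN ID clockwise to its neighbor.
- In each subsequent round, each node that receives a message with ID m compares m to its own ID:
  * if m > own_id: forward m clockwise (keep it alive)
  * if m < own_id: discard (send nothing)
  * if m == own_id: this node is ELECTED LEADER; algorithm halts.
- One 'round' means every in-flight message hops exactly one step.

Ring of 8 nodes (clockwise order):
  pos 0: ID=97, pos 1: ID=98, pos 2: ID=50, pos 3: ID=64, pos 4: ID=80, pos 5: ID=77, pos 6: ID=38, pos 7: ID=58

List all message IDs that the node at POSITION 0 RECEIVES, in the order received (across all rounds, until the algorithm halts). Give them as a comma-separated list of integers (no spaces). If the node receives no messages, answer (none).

Round 1: pos1(id98) recv 97: drop; pos2(id50) recv 98: fwd; pos3(id64) recv 50: drop; pos4(id80) recv 64: drop; pos5(id77) recv 80: fwd; pos6(id38) recv 77: fwd; pos7(id58) recv 38: drop; pos0(id97) recv 58: drop
Round 2: pos3(id64) recv 98: fwd; pos6(id38) recv 80: fwd; pos7(id58) recv 77: fwd
Round 3: pos4(id80) recv 98: fwd; pos7(id58) recv 80: fwd; pos0(id97) recv 77: drop
Round 4: pos5(id77) recv 98: fwd; pos0(id97) recv 80: drop
Round 5: pos6(id38) recv 98: fwd
Round 6: pos7(id58) recv 98: fwd
Round 7: pos0(id97) recv 98: fwd
Round 8: pos1(id98) recv 98: ELECTED

Answer: 58,77,80,98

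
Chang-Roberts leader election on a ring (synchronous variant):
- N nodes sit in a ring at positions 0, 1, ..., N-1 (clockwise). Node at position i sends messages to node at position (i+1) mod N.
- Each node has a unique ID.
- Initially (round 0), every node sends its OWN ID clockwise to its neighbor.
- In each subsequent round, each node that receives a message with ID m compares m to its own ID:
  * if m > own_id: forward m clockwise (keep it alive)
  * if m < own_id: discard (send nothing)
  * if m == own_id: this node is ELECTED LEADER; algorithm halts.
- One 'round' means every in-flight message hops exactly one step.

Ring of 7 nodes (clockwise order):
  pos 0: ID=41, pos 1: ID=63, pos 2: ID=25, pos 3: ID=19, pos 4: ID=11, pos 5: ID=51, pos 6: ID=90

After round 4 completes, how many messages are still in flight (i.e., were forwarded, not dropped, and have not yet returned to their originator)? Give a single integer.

Answer: 2

Derivation:
Round 1: pos1(id63) recv 41: drop; pos2(id25) recv 63: fwd; pos3(id19) recv 25: fwd; pos4(id11) recv 19: fwd; pos5(id51) recv 11: drop; pos6(id90) recv 51: drop; pos0(id41) recv 90: fwd
Round 2: pos3(id19) recv 63: fwd; pos4(id11) recv 25: fwd; pos5(id51) recv 19: drop; pos1(id63) recv 90: fwd
Round 3: pos4(id11) recv 63: fwd; pos5(id51) recv 25: drop; pos2(id25) recv 90: fwd
Round 4: pos5(id51) recv 63: fwd; pos3(id19) recv 90: fwd
After round 4: 2 messages still in flight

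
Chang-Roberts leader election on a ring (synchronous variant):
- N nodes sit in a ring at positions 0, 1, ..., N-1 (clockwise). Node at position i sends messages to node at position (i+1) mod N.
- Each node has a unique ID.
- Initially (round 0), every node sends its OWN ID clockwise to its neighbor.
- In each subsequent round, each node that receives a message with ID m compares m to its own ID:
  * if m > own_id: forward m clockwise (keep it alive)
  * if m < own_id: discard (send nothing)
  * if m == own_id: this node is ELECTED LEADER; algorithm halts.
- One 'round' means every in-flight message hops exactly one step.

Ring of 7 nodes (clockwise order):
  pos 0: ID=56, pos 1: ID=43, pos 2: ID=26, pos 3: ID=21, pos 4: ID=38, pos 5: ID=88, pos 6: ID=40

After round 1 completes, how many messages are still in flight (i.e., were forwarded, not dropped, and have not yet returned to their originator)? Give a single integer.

Round 1: pos1(id43) recv 56: fwd; pos2(id26) recv 43: fwd; pos3(id21) recv 26: fwd; pos4(id38) recv 21: drop; pos5(id88) recv 38: drop; pos6(id40) recv 88: fwd; pos0(id56) recv 40: drop
After round 1: 4 messages still in flight

Answer: 4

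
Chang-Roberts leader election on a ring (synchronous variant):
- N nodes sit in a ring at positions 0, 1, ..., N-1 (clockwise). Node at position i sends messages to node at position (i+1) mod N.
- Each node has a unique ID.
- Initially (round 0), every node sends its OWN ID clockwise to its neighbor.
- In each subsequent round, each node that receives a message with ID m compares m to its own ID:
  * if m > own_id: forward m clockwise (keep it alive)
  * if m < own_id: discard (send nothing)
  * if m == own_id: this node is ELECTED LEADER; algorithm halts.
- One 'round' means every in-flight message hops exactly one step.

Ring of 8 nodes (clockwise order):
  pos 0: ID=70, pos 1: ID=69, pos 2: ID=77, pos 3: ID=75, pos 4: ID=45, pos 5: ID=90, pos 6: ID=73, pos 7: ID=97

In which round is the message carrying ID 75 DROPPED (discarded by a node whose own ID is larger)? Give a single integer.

Answer: 2

Derivation:
Round 1: pos1(id69) recv 70: fwd; pos2(id77) recv 69: drop; pos3(id75) recv 77: fwd; pos4(id45) recv 75: fwd; pos5(id90) recv 45: drop; pos6(id73) recv 90: fwd; pos7(id97) recv 73: drop; pos0(id70) recv 97: fwd
Round 2: pos2(id77) recv 70: drop; pos4(id45) recv 77: fwd; pos5(id90) recv 75: drop; pos7(id97) recv 90: drop; pos1(id69) recv 97: fwd
Round 3: pos5(id90) recv 77: drop; pos2(id77) recv 97: fwd
Round 4: pos3(id75) recv 97: fwd
Round 5: pos4(id45) recv 97: fwd
Round 6: pos5(id90) recv 97: fwd
Round 7: pos6(id73) recv 97: fwd
Round 8: pos7(id97) recv 97: ELECTED
Message ID 75 originates at pos 3; dropped at pos 5 in round 2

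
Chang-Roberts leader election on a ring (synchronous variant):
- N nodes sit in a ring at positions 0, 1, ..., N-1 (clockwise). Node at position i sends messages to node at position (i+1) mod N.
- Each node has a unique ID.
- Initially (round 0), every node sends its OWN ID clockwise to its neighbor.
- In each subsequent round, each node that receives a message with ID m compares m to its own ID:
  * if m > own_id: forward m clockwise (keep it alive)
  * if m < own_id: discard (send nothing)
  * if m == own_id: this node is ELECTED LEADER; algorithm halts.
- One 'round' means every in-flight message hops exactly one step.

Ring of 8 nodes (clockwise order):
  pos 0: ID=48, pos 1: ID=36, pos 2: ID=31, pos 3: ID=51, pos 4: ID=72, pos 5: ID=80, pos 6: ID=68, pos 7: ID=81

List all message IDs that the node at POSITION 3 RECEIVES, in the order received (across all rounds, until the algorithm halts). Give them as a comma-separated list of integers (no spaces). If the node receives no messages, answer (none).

Answer: 31,36,48,81

Derivation:
Round 1: pos1(id36) recv 48: fwd; pos2(id31) recv 36: fwd; pos3(id51) recv 31: drop; pos4(id72) recv 51: drop; pos5(id80) recv 72: drop; pos6(id68) recv 80: fwd; pos7(id81) recv 68: drop; pos0(id48) recv 81: fwd
Round 2: pos2(id31) recv 48: fwd; pos3(id51) recv 36: drop; pos7(id81) recv 80: drop; pos1(id36) recv 81: fwd
Round 3: pos3(id51) recv 48: drop; pos2(id31) recv 81: fwd
Round 4: pos3(id51) recv 81: fwd
Round 5: pos4(id72) recv 81: fwd
Round 6: pos5(id80) recv 81: fwd
Round 7: pos6(id68) recv 81: fwd
Round 8: pos7(id81) recv 81: ELECTED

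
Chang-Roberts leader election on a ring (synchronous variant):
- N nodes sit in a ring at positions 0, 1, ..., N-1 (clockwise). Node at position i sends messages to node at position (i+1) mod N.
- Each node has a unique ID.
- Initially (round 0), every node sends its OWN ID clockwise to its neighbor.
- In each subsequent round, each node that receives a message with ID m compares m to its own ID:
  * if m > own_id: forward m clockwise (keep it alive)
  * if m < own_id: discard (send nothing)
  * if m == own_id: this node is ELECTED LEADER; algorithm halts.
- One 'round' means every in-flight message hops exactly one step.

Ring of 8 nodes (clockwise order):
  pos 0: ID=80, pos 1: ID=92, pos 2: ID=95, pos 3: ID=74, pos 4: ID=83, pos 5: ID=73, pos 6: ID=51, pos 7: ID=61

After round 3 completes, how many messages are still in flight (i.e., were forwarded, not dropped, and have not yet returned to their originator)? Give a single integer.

Answer: 2

Derivation:
Round 1: pos1(id92) recv 80: drop; pos2(id95) recv 92: drop; pos3(id74) recv 95: fwd; pos4(id83) recv 74: drop; pos5(id73) recv 83: fwd; pos6(id51) recv 73: fwd; pos7(id61) recv 51: drop; pos0(id80) recv 61: drop
Round 2: pos4(id83) recv 95: fwd; pos6(id51) recv 83: fwd; pos7(id61) recv 73: fwd
Round 3: pos5(id73) recv 95: fwd; pos7(id61) recv 83: fwd; pos0(id80) recv 73: drop
After round 3: 2 messages still in flight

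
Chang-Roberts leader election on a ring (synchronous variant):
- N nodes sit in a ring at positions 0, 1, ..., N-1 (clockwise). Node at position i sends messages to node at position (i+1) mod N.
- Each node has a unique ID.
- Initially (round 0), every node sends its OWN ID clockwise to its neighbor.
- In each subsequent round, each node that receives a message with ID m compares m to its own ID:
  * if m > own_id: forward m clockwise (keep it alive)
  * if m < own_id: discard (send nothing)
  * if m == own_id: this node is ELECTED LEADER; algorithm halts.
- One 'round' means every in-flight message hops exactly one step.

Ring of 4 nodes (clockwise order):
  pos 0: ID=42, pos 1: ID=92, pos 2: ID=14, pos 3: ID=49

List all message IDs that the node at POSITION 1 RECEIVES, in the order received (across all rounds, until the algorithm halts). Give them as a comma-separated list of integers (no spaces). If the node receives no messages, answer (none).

Answer: 42,49,92

Derivation:
Round 1: pos1(id92) recv 42: drop; pos2(id14) recv 92: fwd; pos3(id49) recv 14: drop; pos0(id42) recv 49: fwd
Round 2: pos3(id49) recv 92: fwd; pos1(id92) recv 49: drop
Round 3: pos0(id42) recv 92: fwd
Round 4: pos1(id92) recv 92: ELECTED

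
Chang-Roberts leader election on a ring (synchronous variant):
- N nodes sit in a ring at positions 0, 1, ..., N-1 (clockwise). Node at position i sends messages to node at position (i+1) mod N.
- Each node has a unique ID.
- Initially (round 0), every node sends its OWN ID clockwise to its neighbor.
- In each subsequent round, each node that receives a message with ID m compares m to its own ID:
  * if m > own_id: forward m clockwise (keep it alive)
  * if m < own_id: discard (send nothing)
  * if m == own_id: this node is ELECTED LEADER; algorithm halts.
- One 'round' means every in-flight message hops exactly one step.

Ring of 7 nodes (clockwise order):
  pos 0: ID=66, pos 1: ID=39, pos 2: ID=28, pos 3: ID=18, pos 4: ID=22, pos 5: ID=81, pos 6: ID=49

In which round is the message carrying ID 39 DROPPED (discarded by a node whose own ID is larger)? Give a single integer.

Round 1: pos1(id39) recv 66: fwd; pos2(id28) recv 39: fwd; pos3(id18) recv 28: fwd; pos4(id22) recv 18: drop; pos5(id81) recv 22: drop; pos6(id49) recv 81: fwd; pos0(id66) recv 49: drop
Round 2: pos2(id28) recv 66: fwd; pos3(id18) recv 39: fwd; pos4(id22) recv 28: fwd; pos0(id66) recv 81: fwd
Round 3: pos3(id18) recv 66: fwd; pos4(id22) recv 39: fwd; pos5(id81) recv 28: drop; pos1(id39) recv 81: fwd
Round 4: pos4(id22) recv 66: fwd; pos5(id81) recv 39: drop; pos2(id28) recv 81: fwd
Round 5: pos5(id81) recv 66: drop; pos3(id18) recv 81: fwd
Round 6: pos4(id22) recv 81: fwd
Round 7: pos5(id81) recv 81: ELECTED
Message ID 39 originates at pos 1; dropped at pos 5 in round 4

Answer: 4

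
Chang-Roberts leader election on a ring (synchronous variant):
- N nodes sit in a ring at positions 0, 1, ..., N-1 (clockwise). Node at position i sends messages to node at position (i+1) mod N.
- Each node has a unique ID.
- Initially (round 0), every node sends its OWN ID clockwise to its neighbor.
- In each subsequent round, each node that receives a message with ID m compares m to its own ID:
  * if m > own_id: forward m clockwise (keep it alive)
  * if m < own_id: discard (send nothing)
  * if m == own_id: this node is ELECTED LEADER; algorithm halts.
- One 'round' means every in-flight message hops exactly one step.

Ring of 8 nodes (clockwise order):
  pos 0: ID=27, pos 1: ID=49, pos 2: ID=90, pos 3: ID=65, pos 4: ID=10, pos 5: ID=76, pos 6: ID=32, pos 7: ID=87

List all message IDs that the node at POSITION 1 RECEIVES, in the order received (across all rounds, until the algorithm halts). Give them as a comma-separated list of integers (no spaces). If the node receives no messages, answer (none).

Answer: 27,87,90

Derivation:
Round 1: pos1(id49) recv 27: drop; pos2(id90) recv 49: drop; pos3(id65) recv 90: fwd; pos4(id10) recv 65: fwd; pos5(id76) recv 10: drop; pos6(id32) recv 76: fwd; pos7(id87) recv 32: drop; pos0(id27) recv 87: fwd
Round 2: pos4(id10) recv 90: fwd; pos5(id76) recv 65: drop; pos7(id87) recv 76: drop; pos1(id49) recv 87: fwd
Round 3: pos5(id76) recv 90: fwd; pos2(id90) recv 87: drop
Round 4: pos6(id32) recv 90: fwd
Round 5: pos7(id87) recv 90: fwd
Round 6: pos0(id27) recv 90: fwd
Round 7: pos1(id49) recv 90: fwd
Round 8: pos2(id90) recv 90: ELECTED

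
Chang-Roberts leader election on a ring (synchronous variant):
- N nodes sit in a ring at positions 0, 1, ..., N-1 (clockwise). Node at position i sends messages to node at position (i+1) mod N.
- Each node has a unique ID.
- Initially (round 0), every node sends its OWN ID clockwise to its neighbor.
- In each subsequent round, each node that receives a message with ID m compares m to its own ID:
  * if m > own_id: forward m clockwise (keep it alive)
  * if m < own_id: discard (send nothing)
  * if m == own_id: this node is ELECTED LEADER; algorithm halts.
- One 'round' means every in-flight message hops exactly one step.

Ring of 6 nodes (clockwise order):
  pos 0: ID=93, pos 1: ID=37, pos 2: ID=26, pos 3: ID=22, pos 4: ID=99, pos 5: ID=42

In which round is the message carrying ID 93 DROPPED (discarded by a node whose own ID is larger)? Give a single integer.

Round 1: pos1(id37) recv 93: fwd; pos2(id26) recv 37: fwd; pos3(id22) recv 26: fwd; pos4(id99) recv 22: drop; pos5(id42) recv 99: fwd; pos0(id93) recv 42: drop
Round 2: pos2(id26) recv 93: fwd; pos3(id22) recv 37: fwd; pos4(id99) recv 26: drop; pos0(id93) recv 99: fwd
Round 3: pos3(id22) recv 93: fwd; pos4(id99) recv 37: drop; pos1(id37) recv 99: fwd
Round 4: pos4(id99) recv 93: drop; pos2(id26) recv 99: fwd
Round 5: pos3(id22) recv 99: fwd
Round 6: pos4(id99) recv 99: ELECTED
Message ID 93 originates at pos 0; dropped at pos 4 in round 4

Answer: 4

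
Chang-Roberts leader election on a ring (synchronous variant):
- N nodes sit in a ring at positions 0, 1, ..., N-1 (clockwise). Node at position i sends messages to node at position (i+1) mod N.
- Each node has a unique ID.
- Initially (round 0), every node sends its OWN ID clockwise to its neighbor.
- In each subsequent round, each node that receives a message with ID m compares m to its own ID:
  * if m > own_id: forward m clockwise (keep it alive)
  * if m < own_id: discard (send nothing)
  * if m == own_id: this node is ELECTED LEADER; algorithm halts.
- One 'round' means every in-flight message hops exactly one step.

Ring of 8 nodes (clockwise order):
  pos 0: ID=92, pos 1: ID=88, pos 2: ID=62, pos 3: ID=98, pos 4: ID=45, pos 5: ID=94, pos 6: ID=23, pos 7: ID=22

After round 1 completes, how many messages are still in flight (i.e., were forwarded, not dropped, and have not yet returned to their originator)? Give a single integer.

Answer: 5

Derivation:
Round 1: pos1(id88) recv 92: fwd; pos2(id62) recv 88: fwd; pos3(id98) recv 62: drop; pos4(id45) recv 98: fwd; pos5(id94) recv 45: drop; pos6(id23) recv 94: fwd; pos7(id22) recv 23: fwd; pos0(id92) recv 22: drop
After round 1: 5 messages still in flight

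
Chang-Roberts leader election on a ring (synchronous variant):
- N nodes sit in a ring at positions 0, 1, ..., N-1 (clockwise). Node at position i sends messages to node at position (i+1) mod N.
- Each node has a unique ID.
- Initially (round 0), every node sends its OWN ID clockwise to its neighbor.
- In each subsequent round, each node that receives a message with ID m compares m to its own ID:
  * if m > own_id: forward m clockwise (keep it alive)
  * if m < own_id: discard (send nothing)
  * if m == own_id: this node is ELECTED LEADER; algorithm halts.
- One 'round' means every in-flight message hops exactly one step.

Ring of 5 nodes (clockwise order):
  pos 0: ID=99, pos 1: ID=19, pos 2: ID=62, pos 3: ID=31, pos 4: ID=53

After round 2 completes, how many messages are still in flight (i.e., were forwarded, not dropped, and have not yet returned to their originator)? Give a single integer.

Answer: 2

Derivation:
Round 1: pos1(id19) recv 99: fwd; pos2(id62) recv 19: drop; pos3(id31) recv 62: fwd; pos4(id53) recv 31: drop; pos0(id99) recv 53: drop
Round 2: pos2(id62) recv 99: fwd; pos4(id53) recv 62: fwd
After round 2: 2 messages still in flight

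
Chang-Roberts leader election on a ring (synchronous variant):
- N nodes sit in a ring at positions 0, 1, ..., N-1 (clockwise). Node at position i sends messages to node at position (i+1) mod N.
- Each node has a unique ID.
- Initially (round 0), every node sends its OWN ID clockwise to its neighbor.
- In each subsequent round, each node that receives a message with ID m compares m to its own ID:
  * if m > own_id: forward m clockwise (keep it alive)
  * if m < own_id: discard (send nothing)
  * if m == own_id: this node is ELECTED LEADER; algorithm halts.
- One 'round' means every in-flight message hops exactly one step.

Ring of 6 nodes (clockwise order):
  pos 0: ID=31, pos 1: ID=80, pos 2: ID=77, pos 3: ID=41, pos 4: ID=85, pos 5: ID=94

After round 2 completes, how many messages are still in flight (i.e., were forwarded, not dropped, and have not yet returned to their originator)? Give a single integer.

Answer: 2

Derivation:
Round 1: pos1(id80) recv 31: drop; pos2(id77) recv 80: fwd; pos3(id41) recv 77: fwd; pos4(id85) recv 41: drop; pos5(id94) recv 85: drop; pos0(id31) recv 94: fwd
Round 2: pos3(id41) recv 80: fwd; pos4(id85) recv 77: drop; pos1(id80) recv 94: fwd
After round 2: 2 messages still in flight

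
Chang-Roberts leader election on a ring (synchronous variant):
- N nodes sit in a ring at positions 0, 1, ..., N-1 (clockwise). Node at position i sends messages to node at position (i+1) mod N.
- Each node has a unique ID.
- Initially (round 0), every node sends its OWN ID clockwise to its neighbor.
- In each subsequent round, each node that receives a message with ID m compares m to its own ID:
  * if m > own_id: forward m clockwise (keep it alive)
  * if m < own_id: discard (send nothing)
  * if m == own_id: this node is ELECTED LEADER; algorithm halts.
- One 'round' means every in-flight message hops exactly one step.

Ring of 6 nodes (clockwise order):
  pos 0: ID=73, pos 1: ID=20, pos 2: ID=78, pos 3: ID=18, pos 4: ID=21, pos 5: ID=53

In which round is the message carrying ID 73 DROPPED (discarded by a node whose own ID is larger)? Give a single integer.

Answer: 2

Derivation:
Round 1: pos1(id20) recv 73: fwd; pos2(id78) recv 20: drop; pos3(id18) recv 78: fwd; pos4(id21) recv 18: drop; pos5(id53) recv 21: drop; pos0(id73) recv 53: drop
Round 2: pos2(id78) recv 73: drop; pos4(id21) recv 78: fwd
Round 3: pos5(id53) recv 78: fwd
Round 4: pos0(id73) recv 78: fwd
Round 5: pos1(id20) recv 78: fwd
Round 6: pos2(id78) recv 78: ELECTED
Message ID 73 originates at pos 0; dropped at pos 2 in round 2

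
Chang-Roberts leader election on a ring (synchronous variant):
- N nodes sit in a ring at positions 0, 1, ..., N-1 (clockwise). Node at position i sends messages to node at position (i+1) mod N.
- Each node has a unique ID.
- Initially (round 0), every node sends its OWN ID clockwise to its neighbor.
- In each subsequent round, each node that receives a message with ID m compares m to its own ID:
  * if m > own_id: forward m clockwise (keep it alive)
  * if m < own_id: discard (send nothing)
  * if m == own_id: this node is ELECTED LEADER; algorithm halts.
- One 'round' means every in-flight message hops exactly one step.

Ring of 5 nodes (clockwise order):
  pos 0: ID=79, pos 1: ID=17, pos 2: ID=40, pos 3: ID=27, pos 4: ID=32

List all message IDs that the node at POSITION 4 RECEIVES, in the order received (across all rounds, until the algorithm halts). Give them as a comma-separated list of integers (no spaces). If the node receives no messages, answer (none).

Round 1: pos1(id17) recv 79: fwd; pos2(id40) recv 17: drop; pos3(id27) recv 40: fwd; pos4(id32) recv 27: drop; pos0(id79) recv 32: drop
Round 2: pos2(id40) recv 79: fwd; pos4(id32) recv 40: fwd
Round 3: pos3(id27) recv 79: fwd; pos0(id79) recv 40: drop
Round 4: pos4(id32) recv 79: fwd
Round 5: pos0(id79) recv 79: ELECTED

Answer: 27,40,79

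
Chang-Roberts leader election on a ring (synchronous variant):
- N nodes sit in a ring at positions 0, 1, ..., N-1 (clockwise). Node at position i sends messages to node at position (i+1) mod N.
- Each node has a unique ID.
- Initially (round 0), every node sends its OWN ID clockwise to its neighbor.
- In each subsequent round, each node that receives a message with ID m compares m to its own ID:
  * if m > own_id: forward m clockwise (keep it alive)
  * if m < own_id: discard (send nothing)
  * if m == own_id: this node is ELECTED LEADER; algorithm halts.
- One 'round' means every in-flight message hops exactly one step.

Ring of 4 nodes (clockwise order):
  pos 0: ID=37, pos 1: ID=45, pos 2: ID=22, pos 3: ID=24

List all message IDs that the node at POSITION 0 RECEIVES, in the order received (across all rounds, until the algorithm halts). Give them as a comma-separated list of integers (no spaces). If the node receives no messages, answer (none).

Answer: 24,45

Derivation:
Round 1: pos1(id45) recv 37: drop; pos2(id22) recv 45: fwd; pos3(id24) recv 22: drop; pos0(id37) recv 24: drop
Round 2: pos3(id24) recv 45: fwd
Round 3: pos0(id37) recv 45: fwd
Round 4: pos1(id45) recv 45: ELECTED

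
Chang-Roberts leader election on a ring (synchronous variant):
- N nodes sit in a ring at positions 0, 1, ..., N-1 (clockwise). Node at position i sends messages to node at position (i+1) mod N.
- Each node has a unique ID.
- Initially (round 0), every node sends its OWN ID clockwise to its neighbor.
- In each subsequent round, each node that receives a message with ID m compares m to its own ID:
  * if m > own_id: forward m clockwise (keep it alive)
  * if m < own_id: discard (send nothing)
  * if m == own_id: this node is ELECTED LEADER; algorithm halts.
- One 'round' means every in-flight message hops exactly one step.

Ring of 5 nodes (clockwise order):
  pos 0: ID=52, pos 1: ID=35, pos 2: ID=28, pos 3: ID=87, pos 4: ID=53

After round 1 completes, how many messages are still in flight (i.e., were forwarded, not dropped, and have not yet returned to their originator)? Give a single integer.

Round 1: pos1(id35) recv 52: fwd; pos2(id28) recv 35: fwd; pos3(id87) recv 28: drop; pos4(id53) recv 87: fwd; pos0(id52) recv 53: fwd
After round 1: 4 messages still in flight

Answer: 4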